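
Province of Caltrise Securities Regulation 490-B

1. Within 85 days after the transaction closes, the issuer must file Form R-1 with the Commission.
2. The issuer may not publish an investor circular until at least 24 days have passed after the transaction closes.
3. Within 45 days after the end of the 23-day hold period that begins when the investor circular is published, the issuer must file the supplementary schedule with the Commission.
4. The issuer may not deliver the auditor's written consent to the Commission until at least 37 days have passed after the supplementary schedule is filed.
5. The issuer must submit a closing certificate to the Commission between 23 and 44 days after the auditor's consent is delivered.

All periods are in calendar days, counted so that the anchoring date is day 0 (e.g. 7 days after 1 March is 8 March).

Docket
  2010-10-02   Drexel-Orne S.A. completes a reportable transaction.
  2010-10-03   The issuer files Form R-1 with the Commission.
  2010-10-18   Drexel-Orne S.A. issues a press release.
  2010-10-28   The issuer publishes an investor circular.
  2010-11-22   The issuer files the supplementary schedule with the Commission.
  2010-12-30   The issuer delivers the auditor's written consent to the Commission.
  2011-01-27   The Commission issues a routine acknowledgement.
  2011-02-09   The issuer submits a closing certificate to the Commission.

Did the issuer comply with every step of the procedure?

Step 1: 85 days after 2010-10-02 (when the transaction closes) is 2010-12-26; 2010-10-03 is within that limit.
Step 2: the earliest permitted date is 24 days after 2010-10-02 (when the transaction closes), i.e. 2010-10-26; done 2010-10-28, after the minimum wait.
Step 3: 45 days after 2010-11-20 (end of the 23-day hold period, which began when the investor circular is published on 2010-10-28) is 2011-01-04; completed 2010-11-22, before the deadline.
Step 4: the earliest permitted date is 37 days after 2010-11-22 (when the supplementary schedule is filed), i.e. 2010-12-29; done 2010-12-30, after the minimum wait.
Step 5: the window is 23–44 days after 2010-12-30 (when the auditor's consent is delivered), so 2011-01-22 through 2011-02-12; done 2011-02-09 — within the window.

Yes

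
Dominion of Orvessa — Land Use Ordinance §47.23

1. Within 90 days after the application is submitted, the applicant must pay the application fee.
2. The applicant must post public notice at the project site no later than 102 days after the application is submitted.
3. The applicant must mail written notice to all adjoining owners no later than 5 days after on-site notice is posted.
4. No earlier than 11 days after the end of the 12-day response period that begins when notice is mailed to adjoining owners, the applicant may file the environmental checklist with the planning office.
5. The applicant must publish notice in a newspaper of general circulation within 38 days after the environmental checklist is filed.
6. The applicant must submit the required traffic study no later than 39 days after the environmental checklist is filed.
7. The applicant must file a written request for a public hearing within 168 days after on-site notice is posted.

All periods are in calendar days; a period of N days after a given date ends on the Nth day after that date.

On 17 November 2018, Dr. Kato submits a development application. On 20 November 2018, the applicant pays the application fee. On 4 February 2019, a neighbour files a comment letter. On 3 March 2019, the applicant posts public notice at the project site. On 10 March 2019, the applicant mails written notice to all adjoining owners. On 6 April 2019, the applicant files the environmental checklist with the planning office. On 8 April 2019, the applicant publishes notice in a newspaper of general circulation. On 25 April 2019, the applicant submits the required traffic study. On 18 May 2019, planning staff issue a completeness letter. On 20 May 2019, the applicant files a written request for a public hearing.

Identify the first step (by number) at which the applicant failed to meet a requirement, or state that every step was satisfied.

Step 2

Step 1 — counting 90 days from 17 November 2018 (when the application is submitted) gives a deadline of 15 February 2019; 20 November 2018 is within that limit.
Step 2 — counting 102 days from 17 November 2018 (when the application is submitted) gives a deadline of 27 February 2019; 3 March 2019 misses that deadline by 4 days.
No need to go further; step 2 was not satisfied.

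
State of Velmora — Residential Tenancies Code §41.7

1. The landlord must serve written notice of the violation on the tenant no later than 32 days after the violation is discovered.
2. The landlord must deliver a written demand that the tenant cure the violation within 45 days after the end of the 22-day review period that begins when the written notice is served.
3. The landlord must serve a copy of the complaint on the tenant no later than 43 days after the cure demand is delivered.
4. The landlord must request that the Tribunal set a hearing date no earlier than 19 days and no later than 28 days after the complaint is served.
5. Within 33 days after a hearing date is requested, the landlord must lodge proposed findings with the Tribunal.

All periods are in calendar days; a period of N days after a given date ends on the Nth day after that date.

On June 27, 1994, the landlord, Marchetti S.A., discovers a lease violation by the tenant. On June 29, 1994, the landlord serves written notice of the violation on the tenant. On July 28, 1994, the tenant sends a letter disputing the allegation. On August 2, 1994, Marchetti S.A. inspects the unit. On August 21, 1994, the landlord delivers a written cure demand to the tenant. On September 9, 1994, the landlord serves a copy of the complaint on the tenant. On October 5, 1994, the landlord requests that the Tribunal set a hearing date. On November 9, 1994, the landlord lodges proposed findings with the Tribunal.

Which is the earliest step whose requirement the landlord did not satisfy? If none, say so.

Step 5

(1) due by June 27, 1994 + 32 days = July 29, 1994; done June 29, 1994 — timely.
(2) due by July 21, 1994 + 45 days = September 4, 1994; August 21, 1994 is within that limit.
(3) due by August 21, 1994 + 43 days = October 3, 1994; September 9, 1994 is within that limit.
(4) the permitted window runs from September 9, 1994 + 19 = September 28, 1994 to September 9, 1994 + 28 = October 7, 1994; October 5, 1994 falls inside that range.
(5) due by October 5, 1994 + 33 days = November 7, 1994; November 9, 1994 misses that deadline by 2 days.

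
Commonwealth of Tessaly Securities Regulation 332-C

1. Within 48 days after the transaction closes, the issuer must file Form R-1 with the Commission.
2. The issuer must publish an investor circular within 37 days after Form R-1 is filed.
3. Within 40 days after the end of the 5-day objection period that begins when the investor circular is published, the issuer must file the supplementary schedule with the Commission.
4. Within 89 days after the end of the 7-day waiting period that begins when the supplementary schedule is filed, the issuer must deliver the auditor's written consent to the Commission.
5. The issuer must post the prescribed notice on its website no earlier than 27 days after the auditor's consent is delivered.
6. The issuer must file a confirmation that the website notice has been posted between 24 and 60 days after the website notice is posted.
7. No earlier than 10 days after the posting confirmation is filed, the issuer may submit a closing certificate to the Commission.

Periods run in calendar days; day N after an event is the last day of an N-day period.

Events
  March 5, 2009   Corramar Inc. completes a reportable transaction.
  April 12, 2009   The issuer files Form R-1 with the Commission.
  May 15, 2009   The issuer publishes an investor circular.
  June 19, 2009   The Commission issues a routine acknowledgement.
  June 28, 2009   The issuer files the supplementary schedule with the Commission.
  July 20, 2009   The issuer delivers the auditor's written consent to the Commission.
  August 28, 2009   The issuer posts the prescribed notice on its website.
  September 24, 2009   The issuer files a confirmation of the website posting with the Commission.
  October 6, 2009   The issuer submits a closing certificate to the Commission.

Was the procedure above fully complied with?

Yes

Step 1 — counting 48 days from March 5, 2009 (when the transaction closes) gives a deadline of April 22, 2009; completed April 12, 2009, before the deadline.
Step 2 — counting 37 days from April 12, 2009 (when Form R-1 is filed) gives a deadline of May 19, 2009; May 15, 2009 is within that limit.
Step 3 — counting 40 days from May 20, 2009 (end of the 5-day objection period, which began when the investor circular is published on May 15, 2009) gives a deadline of June 29, 2009; June 28, 2009 is within that limit.
Step 4 — counting 89 days from July 5, 2009 (end of the 7-day waiting period, which began when the supplementary schedule is filed on June 28, 2009) gives a deadline of October 2, 2009; completed July 20, 2009, before the deadline.
Step 5 — must wait 27 days from July 20, 2009 (when the auditor's consent is delivered), so not before August 16, 2009; done August 28, 2009 — permitted.
Step 6 — 24 and 60 days from August 28, 2009 (when the website notice is posted) are September 21, 2009 and October 27, 2009 respectively; done September 24, 2009, which is between those dates.
Step 7 — must wait 10 days from September 24, 2009 (when the posting confirmation is filed), so not before October 4, 2009; October 6, 2009 is on or after that date.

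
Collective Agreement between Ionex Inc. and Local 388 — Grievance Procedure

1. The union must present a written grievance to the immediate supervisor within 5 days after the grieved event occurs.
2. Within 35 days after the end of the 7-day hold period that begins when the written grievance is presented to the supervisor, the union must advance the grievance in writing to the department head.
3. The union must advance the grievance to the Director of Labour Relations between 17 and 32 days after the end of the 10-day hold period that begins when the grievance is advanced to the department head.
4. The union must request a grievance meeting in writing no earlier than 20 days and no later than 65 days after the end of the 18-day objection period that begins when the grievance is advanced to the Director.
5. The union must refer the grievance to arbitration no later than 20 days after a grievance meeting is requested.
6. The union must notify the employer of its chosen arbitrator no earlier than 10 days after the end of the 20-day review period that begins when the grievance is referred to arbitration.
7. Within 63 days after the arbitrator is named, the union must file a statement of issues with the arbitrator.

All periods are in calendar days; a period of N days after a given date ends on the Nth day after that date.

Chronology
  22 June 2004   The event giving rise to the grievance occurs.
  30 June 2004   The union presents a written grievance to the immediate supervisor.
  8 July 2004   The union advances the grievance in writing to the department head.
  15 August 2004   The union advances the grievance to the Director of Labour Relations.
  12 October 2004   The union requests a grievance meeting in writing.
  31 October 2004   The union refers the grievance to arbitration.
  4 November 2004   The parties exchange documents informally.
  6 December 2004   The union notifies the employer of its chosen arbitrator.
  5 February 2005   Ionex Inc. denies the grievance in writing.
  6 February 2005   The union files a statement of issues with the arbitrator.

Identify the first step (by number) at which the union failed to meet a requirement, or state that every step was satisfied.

Step 1

(1) due by 22 June 2004 + 5 days = 27 June 2004; not done until 30 June 2004, 3 days after the deadline.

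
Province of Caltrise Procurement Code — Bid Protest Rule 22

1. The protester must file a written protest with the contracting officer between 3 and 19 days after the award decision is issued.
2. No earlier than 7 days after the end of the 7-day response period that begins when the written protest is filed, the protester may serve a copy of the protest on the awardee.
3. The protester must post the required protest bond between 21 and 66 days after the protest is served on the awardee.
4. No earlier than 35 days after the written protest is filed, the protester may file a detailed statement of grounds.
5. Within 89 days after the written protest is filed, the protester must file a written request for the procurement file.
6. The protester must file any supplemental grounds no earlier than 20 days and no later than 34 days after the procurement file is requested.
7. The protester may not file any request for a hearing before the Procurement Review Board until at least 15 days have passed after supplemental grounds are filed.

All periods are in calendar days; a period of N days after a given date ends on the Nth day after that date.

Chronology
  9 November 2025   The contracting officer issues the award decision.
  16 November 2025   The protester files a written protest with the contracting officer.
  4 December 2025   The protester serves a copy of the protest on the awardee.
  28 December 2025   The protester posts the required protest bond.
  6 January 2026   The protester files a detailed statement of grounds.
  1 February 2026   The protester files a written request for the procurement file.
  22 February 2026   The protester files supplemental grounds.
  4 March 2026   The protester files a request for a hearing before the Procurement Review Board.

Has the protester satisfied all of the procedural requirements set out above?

No

(1) the permitted window runs from 9 November 2025 + 3 = 12 November 2025 to 9 November 2025 + 19 = 28 November 2025; done 16 November 2025 — within the window.
(2) permitted from 23 November 2025 + 7 days = 30 November 2025 onward; 4 December 2025 is on or after that date.
(3) the permitted window runs from 4 December 2025 + 21 = 25 December 2025 to 4 December 2025 + 66 = 8 February 2026; 28 December 2025 falls inside that range.
(4) permitted from 16 November 2025 + 35 days = 21 December 2025 onward; done 6 January 2026 — permitted.
(5) due by 16 November 2025 + 89 days = 13 February 2026; completed 1 February 2026, before the deadline.
(6) the permitted window runs from 1 February 2026 + 20 = 21 February 2026 to 1 February 2026 + 34 = 7 March 2026; done 22 February 2026 — within the window.
(7) permitted from 22 February 2026 + 15 days = 9 March 2026 onward; acted on 4 March 2026, 5 days prematurely.
The procedure was therefore not followed at step 7.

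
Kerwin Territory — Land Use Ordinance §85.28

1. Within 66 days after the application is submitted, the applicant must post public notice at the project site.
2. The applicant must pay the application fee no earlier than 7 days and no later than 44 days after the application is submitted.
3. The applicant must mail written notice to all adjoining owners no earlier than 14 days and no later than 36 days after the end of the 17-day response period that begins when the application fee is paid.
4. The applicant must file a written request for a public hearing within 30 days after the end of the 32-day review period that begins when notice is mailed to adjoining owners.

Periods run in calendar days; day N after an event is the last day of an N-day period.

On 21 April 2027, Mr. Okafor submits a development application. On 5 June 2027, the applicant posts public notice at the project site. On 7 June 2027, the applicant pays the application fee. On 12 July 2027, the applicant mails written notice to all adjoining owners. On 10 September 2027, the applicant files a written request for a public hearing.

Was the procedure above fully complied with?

Step 1: 66 days after 21 April 2027 (when the application is submitted) is 26 June 2027; completed 5 June 2027, before the deadline.
Step 2: the window is 7–44 days after 21 April 2027 (when the application is submitted), so 28 April 2027 through 4 June 2027; done 7 June 2027 — 3 days after the window closed.
Later steps need not be reached.

No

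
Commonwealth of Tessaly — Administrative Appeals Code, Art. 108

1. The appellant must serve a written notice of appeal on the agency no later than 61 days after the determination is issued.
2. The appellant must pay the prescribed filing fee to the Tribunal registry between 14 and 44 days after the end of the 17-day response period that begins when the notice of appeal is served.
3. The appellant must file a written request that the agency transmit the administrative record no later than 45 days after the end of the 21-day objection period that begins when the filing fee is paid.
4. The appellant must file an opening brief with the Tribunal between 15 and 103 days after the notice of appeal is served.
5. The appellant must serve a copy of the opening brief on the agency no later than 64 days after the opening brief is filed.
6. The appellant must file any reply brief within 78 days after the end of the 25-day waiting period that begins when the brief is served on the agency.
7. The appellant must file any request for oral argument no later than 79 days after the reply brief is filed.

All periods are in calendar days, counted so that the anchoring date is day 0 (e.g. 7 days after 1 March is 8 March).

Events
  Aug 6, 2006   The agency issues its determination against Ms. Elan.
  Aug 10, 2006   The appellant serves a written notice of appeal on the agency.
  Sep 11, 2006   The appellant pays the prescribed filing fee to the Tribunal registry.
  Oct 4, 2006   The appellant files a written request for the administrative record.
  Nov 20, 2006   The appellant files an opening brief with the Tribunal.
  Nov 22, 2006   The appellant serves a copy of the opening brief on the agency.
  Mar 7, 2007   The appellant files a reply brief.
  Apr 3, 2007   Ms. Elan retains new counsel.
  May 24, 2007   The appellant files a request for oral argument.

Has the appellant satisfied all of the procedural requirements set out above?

No

Step 1: 61 days after Aug 6, 2006 (when the determination is issued) is Oct 6, 2006; Aug 10, 2006 is within that limit.
Step 2: the window is 14–44 days after Aug 27, 2006 (end of the 17-day response period, which began when the notice of appeal is served on Aug 10, 2006), so Sep 10, 2006 through Oct 10, 2006; done Sep 11, 2006, which is between those dates.
Step 3: 45 days after Oct 2, 2006 (end of the 21-day objection period, which began when the filing fee is paid on Sep 11, 2006) is Nov 16, 2006; completed Oct 4, 2006, before the deadline.
Step 4: the window is 15–103 days after Aug 10, 2006 (when the notice of appeal is served), so Aug 25, 2006 through Nov 21, 2006; done Nov 20, 2006, which is between those dates.
Step 5: 64 days after Nov 20, 2006 (when the opening brief is filed) is Jan 23, 2007; Nov 22, 2006 is within that limit.
Step 6: 78 days after Dec 17, 2006 (end of the 25-day waiting period, which began when the brief is served on the agency on Nov 22, 2006) is Mar 5, 2007; Mar 7, 2007 misses that deadline by 2 days.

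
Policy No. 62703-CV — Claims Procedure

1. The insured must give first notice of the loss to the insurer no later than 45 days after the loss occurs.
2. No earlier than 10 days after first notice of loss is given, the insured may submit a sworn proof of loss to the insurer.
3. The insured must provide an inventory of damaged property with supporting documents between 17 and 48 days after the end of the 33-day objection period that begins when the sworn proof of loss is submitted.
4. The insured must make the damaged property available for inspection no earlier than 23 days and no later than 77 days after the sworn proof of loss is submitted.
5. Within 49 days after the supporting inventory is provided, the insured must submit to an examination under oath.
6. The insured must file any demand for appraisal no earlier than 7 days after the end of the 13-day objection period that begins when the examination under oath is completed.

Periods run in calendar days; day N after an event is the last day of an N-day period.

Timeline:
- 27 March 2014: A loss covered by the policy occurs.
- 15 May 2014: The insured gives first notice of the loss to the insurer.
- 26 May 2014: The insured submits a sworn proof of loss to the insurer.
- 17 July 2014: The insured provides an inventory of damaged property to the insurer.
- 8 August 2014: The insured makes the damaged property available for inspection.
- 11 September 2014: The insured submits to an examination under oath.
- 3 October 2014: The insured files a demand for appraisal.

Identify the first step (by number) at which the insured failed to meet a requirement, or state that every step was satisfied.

Step 1

Step 1: 45 days after 27 March 2014 (when the loss occurs) is 11 May 2014; 15 May 2014 misses that deadline by 4 days.
The analysis stops there.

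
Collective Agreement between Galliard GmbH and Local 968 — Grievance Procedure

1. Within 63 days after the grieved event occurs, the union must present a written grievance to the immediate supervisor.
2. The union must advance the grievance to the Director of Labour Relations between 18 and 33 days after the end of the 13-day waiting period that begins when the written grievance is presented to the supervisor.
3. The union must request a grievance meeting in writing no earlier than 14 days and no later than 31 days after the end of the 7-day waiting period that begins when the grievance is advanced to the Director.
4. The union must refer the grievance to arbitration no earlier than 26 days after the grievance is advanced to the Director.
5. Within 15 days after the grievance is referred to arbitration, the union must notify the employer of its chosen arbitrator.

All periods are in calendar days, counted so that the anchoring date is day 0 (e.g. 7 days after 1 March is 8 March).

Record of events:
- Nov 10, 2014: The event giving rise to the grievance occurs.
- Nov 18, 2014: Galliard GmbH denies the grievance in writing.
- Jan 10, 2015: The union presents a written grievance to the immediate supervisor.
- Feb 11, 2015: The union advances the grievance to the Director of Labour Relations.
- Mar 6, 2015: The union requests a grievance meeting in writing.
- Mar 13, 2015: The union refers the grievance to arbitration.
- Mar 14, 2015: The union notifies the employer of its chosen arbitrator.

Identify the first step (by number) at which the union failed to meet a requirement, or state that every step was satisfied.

Step 1 — counting 63 days from Nov 10, 2014 (when the grieved event occurs) gives a deadline of Jan 12, 2015; Jan 10, 2015 is within that limit.
Step 2 — 18 and 33 days from Jan 23, 2015 (end of the 13-day waiting period, which began when the written grievance is presented to the supervisor on Jan 10, 2015) are Feb 10, 2015 and Feb 25, 2015 respectively; Feb 11, 2015 falls inside that range.
Step 3 — 14 and 31 days from Feb 18, 2015 (end of the 7-day waiting period, which began when the grievance is advanced to the Director on Feb 11, 2015) are Mar 4, 2015 and Mar 21, 2015 respectively; Mar 6, 2015 falls inside that range.
Step 4 — must wait 26 days from Feb 11, 2015 (when the grievance is advanced to the Director), so not before Mar 9, 2015; Mar 13, 2015 is on or after that date.
Step 5 — counting 15 days from Mar 13, 2015 (when the grievance is referred to arbitration) gives a deadline of Mar 28, 2015; Mar 14, 2015 is within that limit.

None — every step was satisfied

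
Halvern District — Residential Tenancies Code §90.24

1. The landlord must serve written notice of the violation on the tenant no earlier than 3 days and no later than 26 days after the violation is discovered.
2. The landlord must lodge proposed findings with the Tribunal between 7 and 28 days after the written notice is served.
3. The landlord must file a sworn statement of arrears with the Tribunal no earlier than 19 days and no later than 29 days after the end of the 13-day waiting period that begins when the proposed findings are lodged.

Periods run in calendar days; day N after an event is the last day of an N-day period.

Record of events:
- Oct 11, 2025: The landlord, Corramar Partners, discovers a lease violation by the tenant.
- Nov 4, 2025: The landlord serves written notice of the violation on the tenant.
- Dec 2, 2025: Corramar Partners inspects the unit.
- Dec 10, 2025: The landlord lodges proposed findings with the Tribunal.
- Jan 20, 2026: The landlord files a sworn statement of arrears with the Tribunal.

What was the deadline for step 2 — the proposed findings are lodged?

Dec 2, 2025

Step 2 runs from Nov 4, 2025, when the written notice is served. The window is 7–28 days after Nov 4, 2025; it closes on Dec 2, 2025.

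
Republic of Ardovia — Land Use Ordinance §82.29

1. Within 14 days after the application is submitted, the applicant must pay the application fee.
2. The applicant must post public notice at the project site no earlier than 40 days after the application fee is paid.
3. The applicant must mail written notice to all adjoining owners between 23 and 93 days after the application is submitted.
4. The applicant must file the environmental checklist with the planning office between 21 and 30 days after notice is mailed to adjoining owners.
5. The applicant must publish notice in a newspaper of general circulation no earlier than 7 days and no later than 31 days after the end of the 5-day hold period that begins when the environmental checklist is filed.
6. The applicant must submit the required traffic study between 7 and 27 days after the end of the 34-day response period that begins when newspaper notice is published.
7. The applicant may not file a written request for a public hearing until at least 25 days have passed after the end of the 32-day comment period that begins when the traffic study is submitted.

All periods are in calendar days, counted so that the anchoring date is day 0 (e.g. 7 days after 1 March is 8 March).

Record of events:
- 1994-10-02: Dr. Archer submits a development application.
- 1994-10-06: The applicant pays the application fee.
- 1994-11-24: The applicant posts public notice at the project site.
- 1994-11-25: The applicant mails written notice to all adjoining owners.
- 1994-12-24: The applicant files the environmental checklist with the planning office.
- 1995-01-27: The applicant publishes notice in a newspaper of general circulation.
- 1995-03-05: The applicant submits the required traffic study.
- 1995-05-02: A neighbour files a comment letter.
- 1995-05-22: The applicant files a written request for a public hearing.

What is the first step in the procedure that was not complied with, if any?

Step 6

Step 1 — counting 14 days from 1994-10-02 (when the application is submitted) gives a deadline of 1994-10-16; 1994-10-06 is within that limit.
Step 2 — must wait 40 days from 1994-10-06 (when the application fee is paid), so not before 1994-11-15; done 1994-11-24, after the minimum wait.
Step 3 — 23 and 93 days from 1994-10-02 (when the application is submitted) are 1994-10-25 and 1995-01-03 respectively; done 1994-11-25 — within the window.
Step 4 — 21 and 30 days from 1994-11-25 (when notice is mailed to adjoining owners) are 1994-12-16 and 1994-12-25 respectively; done 1994-12-24, which is between those dates.
Step 5 — 7 and 31 days from 1994-12-29 (end of the 5-day hold period, which began when the environmental checklist is filed on 1994-12-24) are 1995-01-05 and 1995-01-29 respectively; done 1995-01-27 — within the window.
Step 6 — 7 and 27 days from 1995-03-02 (end of the 34-day response period, which began when newspaper notice is published on 1995-01-27) are 1995-03-09 and 1995-03-29 respectively; 1995-03-05 is 4 days too early.
The procedure was therefore not followed at step 6.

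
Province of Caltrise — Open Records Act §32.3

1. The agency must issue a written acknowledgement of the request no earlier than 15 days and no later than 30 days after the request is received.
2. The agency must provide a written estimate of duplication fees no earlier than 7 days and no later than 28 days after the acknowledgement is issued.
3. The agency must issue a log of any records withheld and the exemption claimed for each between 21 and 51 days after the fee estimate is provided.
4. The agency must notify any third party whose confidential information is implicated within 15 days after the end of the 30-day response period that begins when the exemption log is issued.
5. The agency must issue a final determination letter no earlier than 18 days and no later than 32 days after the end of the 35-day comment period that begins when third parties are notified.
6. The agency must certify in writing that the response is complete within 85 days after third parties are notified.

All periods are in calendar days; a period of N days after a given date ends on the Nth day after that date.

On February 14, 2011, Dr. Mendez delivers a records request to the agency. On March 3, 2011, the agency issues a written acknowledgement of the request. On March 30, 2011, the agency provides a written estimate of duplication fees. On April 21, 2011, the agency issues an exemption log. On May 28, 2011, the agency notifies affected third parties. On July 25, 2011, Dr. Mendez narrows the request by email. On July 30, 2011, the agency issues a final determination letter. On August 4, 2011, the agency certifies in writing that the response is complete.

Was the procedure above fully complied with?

Step 1: the window is 15–30 days after February 14, 2011 (when the request is received), so March 1, 2011 through March 16, 2011; done March 3, 2011, which is between those dates.
Step 2: the window is 7–28 days after March 3, 2011 (when the acknowledgement is issued), so March 10, 2011 through March 31, 2011; March 30, 2011 falls inside that range.
Step 3: the window is 21–51 days after March 30, 2011 (when the fee estimate is provided), so April 20, 2011 through May 20, 2011; April 21, 2011 falls inside that range.
Step 4: 15 days after May 21, 2011 (end of the 30-day response period, which began when the exemption log is issued on April 21, 2011) is June 5, 2011; done May 28, 2011 — timely.
Step 5: the window is 18–32 days after July 2, 2011 (end of the 35-day comment period, which began when third parties are notified on May 28, 2011), so July 20, 2011 through August 3, 2011; July 30, 2011 falls inside that range.
Step 6: 85 days after May 28, 2011 (when third parties are notified) is August 21, 2011; August 4, 2011 is within that limit.

Yes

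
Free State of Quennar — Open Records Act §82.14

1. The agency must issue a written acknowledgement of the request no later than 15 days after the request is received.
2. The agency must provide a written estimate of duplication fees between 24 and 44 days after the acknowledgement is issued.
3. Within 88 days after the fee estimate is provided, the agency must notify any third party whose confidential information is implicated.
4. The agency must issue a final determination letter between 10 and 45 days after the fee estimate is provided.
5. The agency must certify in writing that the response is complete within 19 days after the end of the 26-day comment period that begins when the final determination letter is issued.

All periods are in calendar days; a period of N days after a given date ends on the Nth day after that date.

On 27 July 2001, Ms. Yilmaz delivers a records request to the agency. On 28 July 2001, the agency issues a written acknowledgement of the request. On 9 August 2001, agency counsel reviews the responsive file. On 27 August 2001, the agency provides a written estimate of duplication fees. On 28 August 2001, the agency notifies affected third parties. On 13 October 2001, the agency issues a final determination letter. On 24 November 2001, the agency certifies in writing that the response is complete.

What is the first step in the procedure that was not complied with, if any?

Step 4

(1) due by 27 July 2001 + 15 days = 11 August 2001; 28 July 2001 is within that limit.
(2) the permitted window runs from 28 July 2001 + 24 = 21 August 2001 to 28 July 2001 + 44 = 10 September 2001; done 27 August 2001, which is between those dates.
(3) due by 27 August 2001 + 88 days = 23 November 2001; done 28 August 2001 — timely.
(4) the permitted window runs from 27 August 2001 + 10 = 6 September 2001 to 27 August 2001 + 45 = 11 October 2001; done 13 October 2001 — 2 days after the window closed.
The procedure was therefore not followed at step 4.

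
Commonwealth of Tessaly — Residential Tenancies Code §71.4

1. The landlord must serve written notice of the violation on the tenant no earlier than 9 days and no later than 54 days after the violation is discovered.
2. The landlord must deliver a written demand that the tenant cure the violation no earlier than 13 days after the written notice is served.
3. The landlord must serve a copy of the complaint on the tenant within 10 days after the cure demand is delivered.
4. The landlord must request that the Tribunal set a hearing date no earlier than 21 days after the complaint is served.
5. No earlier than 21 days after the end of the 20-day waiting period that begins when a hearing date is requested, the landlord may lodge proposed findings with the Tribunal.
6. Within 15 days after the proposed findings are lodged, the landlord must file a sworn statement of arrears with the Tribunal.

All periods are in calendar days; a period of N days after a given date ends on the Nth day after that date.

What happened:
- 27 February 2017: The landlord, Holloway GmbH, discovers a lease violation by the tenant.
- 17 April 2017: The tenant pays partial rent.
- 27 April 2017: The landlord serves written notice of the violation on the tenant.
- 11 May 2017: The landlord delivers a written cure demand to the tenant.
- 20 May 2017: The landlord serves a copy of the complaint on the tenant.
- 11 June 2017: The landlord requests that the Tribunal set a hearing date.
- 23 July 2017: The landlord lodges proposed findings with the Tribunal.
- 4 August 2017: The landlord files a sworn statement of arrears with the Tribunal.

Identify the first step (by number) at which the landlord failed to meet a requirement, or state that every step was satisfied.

(1) the permitted window runs from 27 February 2017 + 9 = 8 March 2017 to 27 February 2017 + 54 = 22 April 2017; done 27 April 2017 — 5 days after the window closed.

Step 1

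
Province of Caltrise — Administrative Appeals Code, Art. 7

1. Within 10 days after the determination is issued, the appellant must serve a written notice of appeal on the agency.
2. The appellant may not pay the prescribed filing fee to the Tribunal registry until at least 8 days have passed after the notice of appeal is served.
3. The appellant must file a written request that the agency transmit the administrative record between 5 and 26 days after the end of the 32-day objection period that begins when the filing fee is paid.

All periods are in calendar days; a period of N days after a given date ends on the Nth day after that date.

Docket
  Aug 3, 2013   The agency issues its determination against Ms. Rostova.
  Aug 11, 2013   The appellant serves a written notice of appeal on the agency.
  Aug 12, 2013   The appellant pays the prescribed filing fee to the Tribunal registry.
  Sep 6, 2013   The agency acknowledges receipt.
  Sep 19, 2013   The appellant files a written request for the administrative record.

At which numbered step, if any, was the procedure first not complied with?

(1) due by Aug 3, 2013 + 10 days = Aug 13, 2013; Aug 11, 2013 is within that limit.
(2) permitted from Aug 11, 2013 + 8 days = Aug 19, 2013 onward; Aug 12, 2013 is 7 days before the earliest permitted date.

Step 2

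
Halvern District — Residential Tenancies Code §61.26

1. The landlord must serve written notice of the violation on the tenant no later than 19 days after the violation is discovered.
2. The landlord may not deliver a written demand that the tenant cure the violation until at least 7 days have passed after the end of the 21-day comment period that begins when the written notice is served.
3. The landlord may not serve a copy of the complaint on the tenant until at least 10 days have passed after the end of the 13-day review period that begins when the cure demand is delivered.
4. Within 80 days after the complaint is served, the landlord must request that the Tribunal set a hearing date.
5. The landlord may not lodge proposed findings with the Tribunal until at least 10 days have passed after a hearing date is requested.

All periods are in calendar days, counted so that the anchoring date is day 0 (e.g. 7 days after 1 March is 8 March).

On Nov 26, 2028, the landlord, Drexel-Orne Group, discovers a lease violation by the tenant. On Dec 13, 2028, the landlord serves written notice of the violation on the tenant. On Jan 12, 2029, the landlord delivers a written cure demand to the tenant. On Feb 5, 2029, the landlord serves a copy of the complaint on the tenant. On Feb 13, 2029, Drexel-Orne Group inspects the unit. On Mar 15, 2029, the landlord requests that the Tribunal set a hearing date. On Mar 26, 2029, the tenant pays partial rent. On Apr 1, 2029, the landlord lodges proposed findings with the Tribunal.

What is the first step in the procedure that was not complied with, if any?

(1) due by Nov 26, 2028 + 19 days = Dec 15, 2028; Dec 13, 2028 is within that limit.
(2) permitted from Jan 3, 2029 + 7 days = Jan 10, 2029 onward; done Jan 12, 2029 — permitted.
(3) permitted from Jan 25, 2029 + 10 days = Feb 4, 2029 onward; Feb 5, 2029 is on or after that date.
(4) due by Feb 5, 2029 + 80 days = Apr 26, 2029; done Mar 15, 2029 — timely.
(5) permitted from Mar 15, 2029 + 10 days = Mar 25, 2029 onward; done Apr 1, 2029, after the minimum wait.

None — every step was satisfied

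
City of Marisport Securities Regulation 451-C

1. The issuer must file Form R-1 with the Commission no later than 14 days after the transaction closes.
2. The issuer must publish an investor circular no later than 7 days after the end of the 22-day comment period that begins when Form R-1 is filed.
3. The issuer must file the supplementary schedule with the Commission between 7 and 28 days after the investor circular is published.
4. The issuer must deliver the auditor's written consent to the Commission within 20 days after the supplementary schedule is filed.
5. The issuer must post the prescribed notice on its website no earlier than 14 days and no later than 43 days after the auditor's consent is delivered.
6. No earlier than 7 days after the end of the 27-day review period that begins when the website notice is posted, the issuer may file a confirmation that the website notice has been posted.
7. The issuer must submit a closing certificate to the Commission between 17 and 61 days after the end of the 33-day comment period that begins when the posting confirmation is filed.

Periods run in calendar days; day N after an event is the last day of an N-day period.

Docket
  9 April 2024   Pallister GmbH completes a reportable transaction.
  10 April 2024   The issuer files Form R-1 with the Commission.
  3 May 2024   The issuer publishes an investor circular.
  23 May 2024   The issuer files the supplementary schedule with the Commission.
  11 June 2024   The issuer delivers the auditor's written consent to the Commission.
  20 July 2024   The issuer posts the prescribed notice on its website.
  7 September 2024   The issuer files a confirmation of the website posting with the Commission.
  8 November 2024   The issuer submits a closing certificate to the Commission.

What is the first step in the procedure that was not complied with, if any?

(1) due by 9 April 2024 + 14 days = 23 April 2024; done 10 April 2024 — timely.
(2) due by 2 May 2024 + 7 days = 9 May 2024; completed 3 May 2024, before the deadline.
(3) the permitted window runs from 3 May 2024 + 7 = 10 May 2024 to 3 May 2024 + 28 = 31 May 2024; done 23 May 2024 — within the window.
(4) due by 23 May 2024 + 20 days = 12 June 2024; completed 11 June 2024, before the deadline.
(5) the permitted window runs from 11 June 2024 + 14 = 25 June 2024 to 11 June 2024 + 43 = 24 July 2024; 20 July 2024 falls inside that range.
(6) permitted from 16 August 2024 + 7 days = 23 August 2024 onward; done 7 September 2024, after the minimum wait.
(7) the permitted window runs from 10 October 2024 + 17 = 27 October 2024 to 10 October 2024 + 61 = 10 December 2024; done 8 November 2024, which is between those dates.

None — every step was satisfied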